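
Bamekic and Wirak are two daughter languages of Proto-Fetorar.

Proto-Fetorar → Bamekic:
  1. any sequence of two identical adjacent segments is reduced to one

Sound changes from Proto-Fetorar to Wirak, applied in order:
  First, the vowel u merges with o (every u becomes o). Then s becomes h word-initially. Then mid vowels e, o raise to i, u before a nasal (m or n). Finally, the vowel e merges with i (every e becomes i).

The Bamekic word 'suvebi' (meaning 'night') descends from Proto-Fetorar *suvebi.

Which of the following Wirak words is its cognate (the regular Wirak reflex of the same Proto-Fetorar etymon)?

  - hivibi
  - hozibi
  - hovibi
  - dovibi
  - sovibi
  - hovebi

hovibi

Wirak: start from *suvebi.
  rule 1 (vowel merger): suvebi → sovebi
  rule 2 (debuccalisation): sovebi → hovebi
  rule 3: no change — hovebi
  rule 4 (vowel merger): hovebi → hovibi
  ⇒ Wirak hovibi
Among the options, 'hovibi' alone shows every Wirak change applied in order.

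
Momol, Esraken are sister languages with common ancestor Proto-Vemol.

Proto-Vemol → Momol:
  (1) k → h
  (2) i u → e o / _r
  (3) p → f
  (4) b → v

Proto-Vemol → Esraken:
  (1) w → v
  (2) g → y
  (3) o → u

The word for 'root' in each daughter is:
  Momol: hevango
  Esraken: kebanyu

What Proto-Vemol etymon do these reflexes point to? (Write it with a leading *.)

*kebango

Position 6: Momol has g, Esraken has y. Momol preserves g here (none of its changes turn any other segment into g), so the proto-segment is *g.
Position 7: Momol has o, Esraken has u. Taking the neighbouring segments as reconstructed: Momol o can only go back to *o; Esraken u could go back to *o or *u — the one source consistent with every daughter is *o.
Position 3: Momol has v, Esraken has b. Esraken preserves b here (none of its changes turn any other segment into b), so the proto-segment is *b.
This points to *kebango. Verify forward in each daughter:
Momol: start from *kebango.
  rule 1 (unconditioned shift): kebango → hebango
  rule 2: no change — hebango
  rule 3: no change — hebango
  rule 4 (unconditioned shift): hebango → hevango
  ⇒ Momol hevango
Esraken: start from *kebango.
  rule 1: no change — kebango
  rule 2 (unconditioned shift): kebango → kebanyo
  rule 3 (vowel merger): kebanyo → kebanyu
  ⇒ Esraken kebanyu
Only *kebango yields all of Momol hevango, Esraken kebanyu.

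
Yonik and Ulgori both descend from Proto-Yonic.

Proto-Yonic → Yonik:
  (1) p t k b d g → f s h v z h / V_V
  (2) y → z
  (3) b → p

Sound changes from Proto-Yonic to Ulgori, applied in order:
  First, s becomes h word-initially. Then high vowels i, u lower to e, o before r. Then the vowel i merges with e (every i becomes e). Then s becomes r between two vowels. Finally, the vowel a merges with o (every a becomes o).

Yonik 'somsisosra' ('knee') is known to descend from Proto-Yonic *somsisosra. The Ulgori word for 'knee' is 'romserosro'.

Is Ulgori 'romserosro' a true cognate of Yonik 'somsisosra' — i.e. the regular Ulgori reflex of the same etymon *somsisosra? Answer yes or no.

Derive the expected Ulgori reflex of *somsisosra:
Ulgori: *somsisosra
  somsisosra → homsisosra   [debuccalisation]
  homsisosra (rule 2 does not apply)
  homsisosra → homsesosra   [vowel merger]
  homsesosra → homserosra   [rhotacism]
  homserosra → homserosro   [vowel merger]
  giving Ulgori homserosro.
The regular Ulgori reflex would be 'homserosro', but the attested form is 'romserosro'. The correspondence is irregular, so they are not cognates (the Ulgori form has a different source).

no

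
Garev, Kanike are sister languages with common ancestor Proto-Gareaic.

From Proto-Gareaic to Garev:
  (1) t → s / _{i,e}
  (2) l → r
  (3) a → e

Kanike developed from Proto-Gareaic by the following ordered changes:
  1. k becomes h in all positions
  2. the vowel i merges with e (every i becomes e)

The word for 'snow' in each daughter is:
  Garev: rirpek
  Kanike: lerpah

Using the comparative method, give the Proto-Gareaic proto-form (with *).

Position 1: Garev has r, Kanike has l. Kanike preserves l here (none of its changes turn any other segment into l), so the proto-segment is *l.
Position 5: Garev has e, Kanike has a. Kanike preserves a here (none of its changes turn any other segment into a), so the proto-segment is *a.
Verify the candidate proto-form against each daughter:
Garev: *lirpak
  lirpak (rule 1 does not apply)
  lirpak → rirpak   [unconditioned shift]
  rirpak → rirpek   [vowel merger]
  giving Garev rirpek.
Kanike: *lirpak > lirpah > lerpah  (by unconditioned shift, vowel merger)
*lirpak is the unique common source.

*lirpak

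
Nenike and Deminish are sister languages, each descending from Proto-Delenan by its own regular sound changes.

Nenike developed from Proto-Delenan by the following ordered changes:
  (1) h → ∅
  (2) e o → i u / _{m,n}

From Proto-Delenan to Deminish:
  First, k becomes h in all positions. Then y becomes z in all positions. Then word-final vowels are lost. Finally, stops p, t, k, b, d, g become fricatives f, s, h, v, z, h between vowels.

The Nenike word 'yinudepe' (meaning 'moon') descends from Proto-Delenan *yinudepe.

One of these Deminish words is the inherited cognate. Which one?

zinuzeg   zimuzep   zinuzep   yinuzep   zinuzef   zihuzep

zinuzep

Deminish: start from *yinudepe.
  rule 1: no change — yinudepe
  rule 2 (unconditioned shift): yinudepe → zinudepe
  rule 3 (apocope): zinudepe → zinudep
  rule 4 (intervocalic lenition): zinudep → zinuzep
  ⇒ Deminish zinuzep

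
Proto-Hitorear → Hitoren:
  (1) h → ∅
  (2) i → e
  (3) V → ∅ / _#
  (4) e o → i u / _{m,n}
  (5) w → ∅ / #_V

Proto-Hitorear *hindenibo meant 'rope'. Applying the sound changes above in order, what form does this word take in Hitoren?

indineb

Hitoren: *hindenibo > indenibo > endenebo > endeneb > indineb  (by h-loss, vowel merger, apocope, pre-nasal raising)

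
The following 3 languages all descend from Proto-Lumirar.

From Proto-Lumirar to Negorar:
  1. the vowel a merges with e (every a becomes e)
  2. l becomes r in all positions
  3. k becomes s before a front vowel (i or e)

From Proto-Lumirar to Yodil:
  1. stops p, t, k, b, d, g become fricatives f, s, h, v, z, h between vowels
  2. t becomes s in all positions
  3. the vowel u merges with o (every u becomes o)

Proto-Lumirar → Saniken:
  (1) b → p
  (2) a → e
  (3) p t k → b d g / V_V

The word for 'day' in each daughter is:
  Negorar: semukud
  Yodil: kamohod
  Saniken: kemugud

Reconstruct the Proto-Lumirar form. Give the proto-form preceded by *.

*kamukud

Position 1: Negorar has s, Yodil has k, Saniken has k. Yodil preserves k here (none of its changes turn any other segment into k), so the proto-segment is *k.
Position 5: Negorar has k, Yodil has h, Saniken has g. Negorar preserves k here (none of its changes turn any other segment into k), so the proto-segment is *k.
This points to *kamukud. Verify forward in each daughter:
Negorar: start from *kamukud.
  rule 1 (vowel merger): kamukud → kemukud
  rule 2: no change — kemukud
  rule 3 (palatalisation): kemukud → semukud
  ⇒ Negorar semukud
Yodil: *kamukud
  kamukud → kamuhud   [intervocalic lenition]
  kamuhud (rule 2 does not apply)
  kamuhud → kamohod   [vowel merger]
  giving Yodil kamohod.
Saniken: *kamukud > kemukud > kemugud  (by vowel merger, intervocalic voicing)
No other proto-form is consistent with every reflex, so the reconstruction is *kamukud.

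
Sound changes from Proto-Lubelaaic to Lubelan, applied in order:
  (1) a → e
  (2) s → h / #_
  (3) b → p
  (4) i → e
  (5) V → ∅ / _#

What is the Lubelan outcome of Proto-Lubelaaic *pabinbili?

pepenpel

Lubelan: start from *pabinbili.
  rule 1 (vowel merger): pabinbili → pebinbili
  rule 2: no change — pebinbili
  rule 3 (unconditioned shift): pebinbili → pepinpili
  rule 4 (vowel merger): pepinpili → pepenpele
  rule 5 (apocope): pepenpele → pepenpel
  ⇒ Lubelan pepenpel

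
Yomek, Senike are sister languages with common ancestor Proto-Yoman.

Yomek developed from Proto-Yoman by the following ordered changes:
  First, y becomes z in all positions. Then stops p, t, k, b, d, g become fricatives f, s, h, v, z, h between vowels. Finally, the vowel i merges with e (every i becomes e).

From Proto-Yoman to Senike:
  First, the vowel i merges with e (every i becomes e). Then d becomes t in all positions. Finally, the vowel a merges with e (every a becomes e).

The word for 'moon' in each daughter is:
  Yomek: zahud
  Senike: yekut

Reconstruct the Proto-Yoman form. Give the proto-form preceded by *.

Position 2: Yomek has a, Senike has e. Yomek preserves a here (none of its changes turn any other segment into a), so the proto-segment is *a.
Position 3: Yomek has h, Senike has k. Senike preserves k here (none of its changes turn any other segment into k), so the proto-segment is *k.
Verify the candidate proto-form against each daughter:
Yomek: *yakud > zakud > zahud  (by unconditioned shift, intervocalic lenition)
Senike: start from *yakud.
  rule 1: no change — yakud
  rule 2 (unconditioned shift): yakud → yakut
  rule 3 (vowel merger): yakut → yekut
  ⇒ Senike yekut
No other proto-form is consistent with every reflex, so the reconstruction is *yakud.

*yakud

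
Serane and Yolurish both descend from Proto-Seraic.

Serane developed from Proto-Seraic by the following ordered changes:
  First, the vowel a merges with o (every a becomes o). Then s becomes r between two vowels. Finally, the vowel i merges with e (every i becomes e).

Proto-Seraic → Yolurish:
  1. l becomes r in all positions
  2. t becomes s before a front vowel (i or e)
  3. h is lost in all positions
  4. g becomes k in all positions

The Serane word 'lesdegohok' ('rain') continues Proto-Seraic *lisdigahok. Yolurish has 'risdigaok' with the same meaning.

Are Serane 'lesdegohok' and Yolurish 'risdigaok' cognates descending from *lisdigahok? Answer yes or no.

no

Derive the expected Yolurish reflex of *lisdigahok:
Yolurish: start from *lisdigahok.
  rule 1 (unconditioned shift): lisdigahok → risdigahok
  rule 2: no change — risdigahok
  rule 3 (h-loss): risdigahok → risdigaok
  rule 4 (unconditioned shift): risdigaok → risdikaok
  ⇒ Yolurish risdikaok
The regular Yolurish reflex would be 'risdikaok', but the attested form is 'risdigaok'. The correspondence is irregular, so they are not cognates (the Yolurish form has a different source).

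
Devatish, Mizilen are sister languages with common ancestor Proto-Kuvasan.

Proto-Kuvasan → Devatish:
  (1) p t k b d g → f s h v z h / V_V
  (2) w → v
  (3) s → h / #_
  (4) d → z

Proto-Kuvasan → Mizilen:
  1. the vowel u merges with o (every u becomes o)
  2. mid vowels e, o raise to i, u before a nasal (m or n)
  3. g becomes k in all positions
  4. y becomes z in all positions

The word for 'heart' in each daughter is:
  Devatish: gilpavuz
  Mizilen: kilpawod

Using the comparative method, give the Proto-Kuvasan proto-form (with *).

*gilpawud

Position 1: Devatish has g, Mizilen has k. Devatish preserves g here (none of its changes turn any other segment into g), so the proto-segment is *g.
Position 6: Devatish has v, Mizilen has w. Mizilen preserves w here (none of its changes turn any other segment into w), so the proto-segment is *w.
This points to *gilpawud. Verify forward in each daughter:
Devatish: *gilpawud
  gilpawud (rule 1 does not apply)
  gilpawud → gilpavud   [unconditioned shift]
  gilpavud (rule 3 does not apply)
  gilpavud → gilpavuz   [unconditioned shift]
  giving Devatish gilpavuz.
Mizilen: *gilpawud > gilpawod > kilpawod  (by vowel merger, unconditioned shift)
*gilpawud is the unique common source.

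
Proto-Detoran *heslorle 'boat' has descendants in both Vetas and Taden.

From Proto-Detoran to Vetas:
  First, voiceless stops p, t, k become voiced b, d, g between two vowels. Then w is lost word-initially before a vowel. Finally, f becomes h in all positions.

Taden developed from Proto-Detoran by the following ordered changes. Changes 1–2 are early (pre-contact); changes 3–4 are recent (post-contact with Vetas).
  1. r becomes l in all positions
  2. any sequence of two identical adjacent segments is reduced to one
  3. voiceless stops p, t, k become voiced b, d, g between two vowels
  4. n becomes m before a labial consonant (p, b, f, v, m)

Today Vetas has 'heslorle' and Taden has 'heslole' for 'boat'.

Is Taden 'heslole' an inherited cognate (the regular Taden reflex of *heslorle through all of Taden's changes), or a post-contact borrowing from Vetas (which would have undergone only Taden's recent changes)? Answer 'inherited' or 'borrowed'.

inherited

If inherited, *heslorle would pass through all of Taden's changes:
Taden: *heslorle > heslolle > heslole  (by unconditioned shift, degemination)
If borrowed from Vetas 'heslorle' after the early changes, it would undergo only the recent ones:
  rule 3 (intervocalic voicing): no change (heslorle)
  rule 4 (nasal place assimilation): no change (heslorle)
  ⇒ as a loan: heslorle
Taden 'heslole' matches the inherited outcome exactly, so it is an inherited cognate, not a loan.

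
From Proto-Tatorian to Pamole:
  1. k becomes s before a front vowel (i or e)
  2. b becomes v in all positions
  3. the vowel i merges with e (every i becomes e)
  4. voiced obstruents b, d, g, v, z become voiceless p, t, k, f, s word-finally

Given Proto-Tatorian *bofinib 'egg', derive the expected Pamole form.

vofenef

Pamole: start from *bofinib.
  rule 1: no change — bofinib
  rule 2 (unconditioned shift): bofinib → vofiniv
  rule 3 (vowel merger): vofiniv → vofenev
  rule 4 (final devoicing): vofenev → vofenef
  ⇒ Pamole vofenef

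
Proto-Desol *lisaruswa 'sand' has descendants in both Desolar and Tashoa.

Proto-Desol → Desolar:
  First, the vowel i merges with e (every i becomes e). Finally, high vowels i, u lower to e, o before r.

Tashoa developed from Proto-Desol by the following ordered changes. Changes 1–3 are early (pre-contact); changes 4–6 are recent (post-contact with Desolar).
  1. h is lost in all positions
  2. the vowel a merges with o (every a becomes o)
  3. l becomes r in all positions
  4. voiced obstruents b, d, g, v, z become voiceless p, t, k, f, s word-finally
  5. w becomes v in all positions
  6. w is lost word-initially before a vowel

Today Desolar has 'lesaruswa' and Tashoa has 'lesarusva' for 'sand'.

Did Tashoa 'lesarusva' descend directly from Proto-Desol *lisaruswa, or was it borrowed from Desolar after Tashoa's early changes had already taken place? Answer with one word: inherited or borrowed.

borrowed

If inherited, *lisaruswa would pass through all of Tashoa's changes:
Tashoa: start from *lisaruswa.
  rule 1: no change — lisaruswa
  rule 2 (vowel merger): lisaruswa → lisoruswo
  rule 3 (unconditioned shift): lisoruswo → risoruswo
  rule 4: no change — risoruswo
  rule 5 (unconditioned shift): risoruswo → risorusvo
  rule 6: no change — risorusvo
  ⇒ Tashoa risorusvo
If borrowed from Desolar 'lesaruswa' after the early changes, it would undergo only the recent ones:
  rule 4 (final devoicing): no change (lesaruswa)
  rule 5 (unconditioned shift): lesaruswa → lesarusva
  rule 6 (glide loss): no change (lesarusva)
  ⇒ as a loan: lesarusva
Tashoa 'lesarusva' matches the loan outcome 'lesarusva', not the inherited 'risorusvo' — it skipped the early Tashoa changes, so it was borrowed from Desolar.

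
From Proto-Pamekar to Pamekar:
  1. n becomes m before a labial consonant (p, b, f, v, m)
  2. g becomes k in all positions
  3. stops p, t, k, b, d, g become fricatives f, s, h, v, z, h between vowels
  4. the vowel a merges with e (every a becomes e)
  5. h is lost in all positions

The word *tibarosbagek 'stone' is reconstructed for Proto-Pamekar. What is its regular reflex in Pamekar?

Pamekar: start from *tibarosbagek.
  rule 1: no change — tibarosbagek
  rule 2 (unconditioned shift): tibarosbagek → tibarosbakek
  rule 3 (intervocalic lenition): tibarosbakek → tivarosbahek
  rule 4 (vowel merger): tivarosbahek → tiverosbehek
  rule 5 (h-loss): tiverosbehek → tiverosbeek
  ⇒ Pamekar tiverosbeek

tiverosbeek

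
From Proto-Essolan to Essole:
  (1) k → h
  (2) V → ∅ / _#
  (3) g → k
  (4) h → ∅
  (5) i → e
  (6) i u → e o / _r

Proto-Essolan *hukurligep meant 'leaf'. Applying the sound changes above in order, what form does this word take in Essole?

uorlekep

Essole: start from *hukurligep.
  rule 1 (unconditioned shift): hukurligep → huhurligep
  rule 2: no change — huhurligep
  rule 3 (unconditioned shift): huhurligep → huhurlikep
  rule 4 (h-loss): huhurlikep → uurlikep
  rule 5 (vowel merger): uurlikep → uurlekep
  rule 6 (pre-rhotic lowering): uurlekep → uorlekep
  ⇒ Essole uorlekep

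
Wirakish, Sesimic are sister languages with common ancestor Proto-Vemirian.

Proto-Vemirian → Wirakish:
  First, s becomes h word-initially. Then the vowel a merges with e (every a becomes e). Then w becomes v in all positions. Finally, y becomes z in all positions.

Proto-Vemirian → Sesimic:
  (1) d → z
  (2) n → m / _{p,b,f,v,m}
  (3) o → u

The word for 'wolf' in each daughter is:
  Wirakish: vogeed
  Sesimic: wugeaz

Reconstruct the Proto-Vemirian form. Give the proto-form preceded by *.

*wogead

Position 5: Wirakish has e, Sesimic has a. Sesimic preserves a here (none of its changes turn any other segment into a), so the proto-segment is *a.
Position 6: Wirakish has d, Sesimic has z. Wirakish preserves d here (none of its changes turn any other segment into d), so the proto-segment is *d.
Continuing position by position gives *wogead; check it forward:
Wirakish: *wogead > wogeed > vogeed  (by vowel merger, unconditioned shift)
Sesimic: start from *wogead.
  rule 1 (unconditioned shift): wogead → wogeaz
  rule 2: no change — wogeaz
  rule 3 (vowel merger): wogeaz → wugeaz
  ⇒ Sesimic wugeaz
*wogead is the unique common source.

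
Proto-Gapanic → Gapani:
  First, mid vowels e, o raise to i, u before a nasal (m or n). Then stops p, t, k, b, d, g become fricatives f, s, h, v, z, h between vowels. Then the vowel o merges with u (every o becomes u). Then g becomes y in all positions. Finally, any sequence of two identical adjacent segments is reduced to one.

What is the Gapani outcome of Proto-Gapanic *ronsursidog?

Gapani: start from *ronsursidog.
  rule 1 (pre-nasal raising): ronsursidog → runsursidog
  rule 2 (intervocalic lenition): runsursidog → runsursizog
  rule 3 (vowel merger): runsursizog → runsursizug
  rule 4 (unconditioned shift): runsursizug → runsursizuy
  rule 5: no change — runsursizuy
  ⇒ Gapani runsursizuy

runsursizuy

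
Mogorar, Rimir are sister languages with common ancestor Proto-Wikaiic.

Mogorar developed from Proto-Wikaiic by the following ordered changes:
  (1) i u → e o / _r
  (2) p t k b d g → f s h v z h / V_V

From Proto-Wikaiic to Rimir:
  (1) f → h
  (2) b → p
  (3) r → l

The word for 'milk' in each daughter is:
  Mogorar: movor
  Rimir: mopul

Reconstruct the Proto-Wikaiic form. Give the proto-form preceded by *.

Position 4: Mogorar has o, Rimir has u. Rimir preserves u here (none of its changes turn any other segment into u), so the proto-segment is *u.
Position 3: Mogorar has v, Rimir has p. Taking the neighbouring segments as reconstructed: Mogorar v could go back to *b or *v; Rimir p could go back to *p or *b — the one source consistent with every daughter is *b.
Position 5: Mogorar has r, Rimir has l. Mogorar preserves r here (none of its changes turn any other segment into r), so the proto-segment is *r.
The remaining positions agree across the daughters. Check the candidate against every language:
Mogorar: *mobur > mobor > movor  (by pre-rhotic lowering, intervocalic lenition)
Rimir: start from *mobur.
  rule 1: no change — mobur
  rule 2 (unconditioned shift): mobur → mopur
  rule 3 (unconditioned shift): mopur → mopul
  ⇒ Rimir mopul
No other proto-form is consistent with every reflex, so the reconstruction is *mobur.

*mobur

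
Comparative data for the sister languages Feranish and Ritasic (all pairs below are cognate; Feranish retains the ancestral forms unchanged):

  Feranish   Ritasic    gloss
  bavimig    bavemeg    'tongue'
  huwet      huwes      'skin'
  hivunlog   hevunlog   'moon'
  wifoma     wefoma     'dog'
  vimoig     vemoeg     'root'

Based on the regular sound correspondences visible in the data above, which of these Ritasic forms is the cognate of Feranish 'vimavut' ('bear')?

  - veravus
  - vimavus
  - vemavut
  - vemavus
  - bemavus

bavimig ~ bavemeg, vimoig ~ vemoeg — Feranish i corresponds to Ritasic e after a consonant, before a nasal.
huwet ~ huwes — Feranish t corresponds to Ritasic s word-finally.
Applying these to Feranish 'vimavut':
  vimavut → vemavut   (i→e after a consonant, before a nasal)
  vemavut → vemavus   (t→s word-finally)
So the Ritasic cognate is 'vemavus'.

vemavus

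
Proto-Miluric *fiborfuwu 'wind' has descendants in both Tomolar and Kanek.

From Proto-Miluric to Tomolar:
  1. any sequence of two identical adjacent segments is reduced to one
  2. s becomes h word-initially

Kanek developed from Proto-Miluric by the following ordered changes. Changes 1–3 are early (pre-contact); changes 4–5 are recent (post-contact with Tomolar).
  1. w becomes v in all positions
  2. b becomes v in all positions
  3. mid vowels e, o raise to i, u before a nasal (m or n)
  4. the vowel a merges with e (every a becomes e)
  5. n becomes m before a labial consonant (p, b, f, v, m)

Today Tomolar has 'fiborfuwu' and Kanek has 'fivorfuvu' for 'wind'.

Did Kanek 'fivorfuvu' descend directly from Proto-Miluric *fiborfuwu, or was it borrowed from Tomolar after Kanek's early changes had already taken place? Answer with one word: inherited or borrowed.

inherited

If inherited, *fiborfuwu would pass through all of Kanek's changes:
Kanek: *fiborfuwu > fiborfuvu > fivorfuvu  (by unconditioned shift, unconditioned shift)
If borrowed from Tomolar 'fiborfuwu' after the early changes, it would undergo only the recent ones:
  rule 4 (vowel merger): no change (fiborfuwu)
  rule 5 (nasal place assimilation): no change (fiborfuwu)
  ⇒ as a loan: fiborfuwu
Kanek 'fivorfuvu' matches the inherited outcome exactly, so it is an inherited cognate, not a loan.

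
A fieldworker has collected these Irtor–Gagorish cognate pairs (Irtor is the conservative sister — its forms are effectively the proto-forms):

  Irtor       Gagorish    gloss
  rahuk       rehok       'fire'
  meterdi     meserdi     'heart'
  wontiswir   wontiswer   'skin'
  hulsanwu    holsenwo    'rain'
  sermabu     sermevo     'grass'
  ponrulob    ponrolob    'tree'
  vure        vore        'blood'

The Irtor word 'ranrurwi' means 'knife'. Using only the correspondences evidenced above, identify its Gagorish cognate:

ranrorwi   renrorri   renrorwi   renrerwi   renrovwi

renrorwi

hulsanwu ~ holsenwo — Irtor a corresponds to Gagorish e after a consonant, before a nasal.
vure ~ vore — Irtor u corresponds to Gagorish o after a consonant, before r.
Applying these to Irtor 'ranrurwi':
  ranrurwi → renrurwi   (a→e after a consonant, before a nasal)
  renrurwi → renrorwi   (u→o after a consonant, before r)
So the Gagorish cognate is 'renrorwi'.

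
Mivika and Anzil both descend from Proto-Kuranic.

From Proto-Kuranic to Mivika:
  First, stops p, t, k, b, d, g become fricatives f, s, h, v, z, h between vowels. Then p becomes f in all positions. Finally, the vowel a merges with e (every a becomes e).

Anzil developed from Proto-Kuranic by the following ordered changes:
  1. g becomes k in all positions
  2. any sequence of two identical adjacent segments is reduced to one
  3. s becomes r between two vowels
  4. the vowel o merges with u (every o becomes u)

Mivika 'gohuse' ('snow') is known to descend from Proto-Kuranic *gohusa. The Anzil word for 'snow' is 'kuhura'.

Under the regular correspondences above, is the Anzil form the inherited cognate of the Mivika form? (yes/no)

Derive the expected Anzil reflex of *gohusa:
Anzil: start from *gohusa.
  rule 1 (unconditioned shift): gohusa → kohusa
  rule 2: no change — kohusa
  rule 3 (rhotacism): kohusa → kohura
  rule 4 (vowel merger): kohura → kuhura
  ⇒ Anzil kuhura
Anzil 'kuhura' matches the regular reflex exactly, so the pair is cognate.

yes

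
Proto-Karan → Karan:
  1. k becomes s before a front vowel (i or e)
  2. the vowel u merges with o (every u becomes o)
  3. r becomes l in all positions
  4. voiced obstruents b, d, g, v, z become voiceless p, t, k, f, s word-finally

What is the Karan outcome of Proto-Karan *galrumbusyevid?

gallombosyevit

Karan: *galrumbusyevid > galrombosyevid > gallombosyevid > gallombosyevit  (by vowel merger, unconditioned shift, final devoicing)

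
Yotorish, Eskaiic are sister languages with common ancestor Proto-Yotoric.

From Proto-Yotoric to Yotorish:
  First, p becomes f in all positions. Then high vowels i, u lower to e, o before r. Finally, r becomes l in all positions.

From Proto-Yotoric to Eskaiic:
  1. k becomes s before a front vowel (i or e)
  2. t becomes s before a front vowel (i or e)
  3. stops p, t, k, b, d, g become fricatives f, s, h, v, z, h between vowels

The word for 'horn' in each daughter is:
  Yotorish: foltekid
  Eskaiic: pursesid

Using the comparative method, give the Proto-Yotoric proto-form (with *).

Position 6: Yotorish has k, Eskaiic has s. Yotorish preserves k here (none of its changes turn any other segment into k), so the proto-segment is *k.
Position 3: Yotorish has l, Eskaiic has r. Eskaiic preserves r here (none of its changes turn any other segment into r), so the proto-segment is *r.
Position 4: Yotorish has t, Eskaiic has s. Yotorish preserves t here (none of its changes turn any other segment into t), so the proto-segment is *t.
Verify the candidate proto-form against each daughter:
Yotorish: *purtekid
  purtekid → furtekid   [unconditioned shift]
  furtekid → fortekid   [pre-rhotic lowering]
  fortekid → foltekid   [unconditioned shift]
  giving Yotorish foltekid.
Eskaiic: *purtekid
  purtekid → purtesid   [palatalisation]
  purtesid → pursesid   [palatalisation]
  pursesid (rule 3 does not apply)
  giving Eskaiic pursesid.
No other proto-form is consistent with every reflex, so the reconstruction is *purtekid.

*purtekid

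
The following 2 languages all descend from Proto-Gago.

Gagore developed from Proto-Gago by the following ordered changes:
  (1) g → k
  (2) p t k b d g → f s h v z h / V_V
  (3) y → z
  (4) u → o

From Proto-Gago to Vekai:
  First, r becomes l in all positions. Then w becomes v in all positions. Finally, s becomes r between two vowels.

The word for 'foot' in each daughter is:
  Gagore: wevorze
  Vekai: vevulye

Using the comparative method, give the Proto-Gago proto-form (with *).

*wevurye

Position 4: Gagore has o, Vekai has u. Vekai preserves u here (none of its changes turn any other segment into u), so the proto-segment is *u.
Position 1: Gagore has w, Vekai has v. Gagore preserves w here (none of its changes turn any other segment into w), so the proto-segment is *w.
Position 6: Gagore has z, Vekai has y. Vekai preserves y here (none of its changes turn any other segment into y), so the proto-segment is *y.
Verify the candidate proto-form against each daughter:
Gagore: start from *wevurye.
  rule 1: no change — wevurye
  rule 2: no change — wevurye
  rule 3 (unconditioned shift): wevurye → wevurze
  rule 4 (vowel merger): wevurze → wevorze
  ⇒ Gagore wevorze
Vekai: start from *wevurye.
  rule 1 (unconditioned shift): wevurye → wevulye
  rule 2 (unconditioned shift): wevulye → vevulye
  rule 3: no change — vevulye
  ⇒ Vekai vevulye
Only *wevurye yields all of Gagore wevorze, Vekai vevulye.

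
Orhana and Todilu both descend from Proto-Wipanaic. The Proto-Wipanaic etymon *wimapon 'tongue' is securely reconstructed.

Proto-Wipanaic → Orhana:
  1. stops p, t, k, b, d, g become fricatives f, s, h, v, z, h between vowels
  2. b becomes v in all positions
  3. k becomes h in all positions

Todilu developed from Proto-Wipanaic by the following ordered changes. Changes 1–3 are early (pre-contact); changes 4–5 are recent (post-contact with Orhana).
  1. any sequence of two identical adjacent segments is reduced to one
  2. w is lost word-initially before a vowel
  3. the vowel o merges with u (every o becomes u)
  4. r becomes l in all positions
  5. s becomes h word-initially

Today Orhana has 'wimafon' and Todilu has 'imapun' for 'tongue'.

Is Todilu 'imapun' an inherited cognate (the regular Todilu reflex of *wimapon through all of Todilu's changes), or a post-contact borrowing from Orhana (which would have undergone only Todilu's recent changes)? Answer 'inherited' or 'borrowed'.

If inherited, *wimapon would pass through all of Todilu's changes:
Todilu: start from *wimapon.
  rule 1: no change — wimapon
  rule 2 (glide loss): wimapon → imapon
  rule 3 (vowel merger): imapon → imapun
  rule 4: no change — imapun
  rule 5: no change — imapun
  ⇒ Todilu imapun
If borrowed from Orhana 'wimafon' after the early changes, it would undergo only the recent ones:
  rule 4 (unconditioned shift): no change (wimafon)
  rule 5 (debuccalisation): no change (wimafon)
  ⇒ as a loan: wimafon
Todilu 'imapun' matches the inherited outcome exactly, so it is an inherited cognate, not a loan.

inherited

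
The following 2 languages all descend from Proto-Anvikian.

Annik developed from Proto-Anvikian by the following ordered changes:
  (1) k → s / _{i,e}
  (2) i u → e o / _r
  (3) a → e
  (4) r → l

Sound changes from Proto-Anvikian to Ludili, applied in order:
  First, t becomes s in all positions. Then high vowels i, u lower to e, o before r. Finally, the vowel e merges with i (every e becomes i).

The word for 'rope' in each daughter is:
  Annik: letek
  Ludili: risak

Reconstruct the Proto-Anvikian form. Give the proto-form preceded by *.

Position 1: Annik has l, Ludili has r. Ludili preserves r here (none of its changes turn any other segment into r), so the proto-segment is *r.
Position 2: Annik has e, Ludili has i. Taking the neighbouring segments as reconstructed: Annik e could go back to *a or *e; Ludili i could go back to *e or *i — the one source consistent with every daughter is *e.
Position 3: Annik has t, Ludili has s. Annik preserves t here (none of its changes turn any other segment into t), so the proto-segment is *t.
Continuing position by position gives *retak; check it forward:
Annik: *retak
  retak (rule 1 does not apply)
  retak (rule 2 does not apply)
  retak → retek   [vowel merger]
  retek → letek   [unconditioned shift]
  giving Annik letek.
Ludili: start from *retak.
  rule 1 (unconditioned shift): retak → resak
  rule 2: no change — resak
  rule 3 (vowel merger): resak → risak
  ⇒ Ludili risak
*retak is the unique common source.

*retak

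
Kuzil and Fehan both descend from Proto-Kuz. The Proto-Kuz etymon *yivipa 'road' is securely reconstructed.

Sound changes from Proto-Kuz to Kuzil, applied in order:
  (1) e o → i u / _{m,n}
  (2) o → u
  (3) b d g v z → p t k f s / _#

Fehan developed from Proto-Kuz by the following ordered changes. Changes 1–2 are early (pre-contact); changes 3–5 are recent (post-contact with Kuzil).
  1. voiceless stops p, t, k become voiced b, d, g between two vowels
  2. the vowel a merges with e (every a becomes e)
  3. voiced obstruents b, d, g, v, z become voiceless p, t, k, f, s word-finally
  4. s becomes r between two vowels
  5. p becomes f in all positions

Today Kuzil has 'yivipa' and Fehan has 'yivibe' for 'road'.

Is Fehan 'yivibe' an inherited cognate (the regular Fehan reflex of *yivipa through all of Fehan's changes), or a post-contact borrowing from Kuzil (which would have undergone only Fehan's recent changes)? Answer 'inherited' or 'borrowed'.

If inherited, *yivipa would pass through all of Fehan's changes:
Fehan: *yivipa
  yivipa → yiviba   [intervocalic voicing]
  yiviba → yivibe   [vowel merger]
  yivibe (rule 3 does not apply)
  yivibe (rule 4 does not apply)
  yivibe (rule 5 does not apply)
  giving Fehan yivibe.
If borrowed from Kuzil 'yivipa' after the early changes, it would undergo only the recent ones:
  rule 3 (final devoicing): no change (yivipa)
  rule 4 (rhotacism): no change (yivipa)
  rule 5 (unconditioned shift): yivipa → yivifa
  ⇒ as a loan: yivifa
Fehan 'yivibe' matches the inherited outcome exactly, so it is an inherited cognate, not a loan.

inherited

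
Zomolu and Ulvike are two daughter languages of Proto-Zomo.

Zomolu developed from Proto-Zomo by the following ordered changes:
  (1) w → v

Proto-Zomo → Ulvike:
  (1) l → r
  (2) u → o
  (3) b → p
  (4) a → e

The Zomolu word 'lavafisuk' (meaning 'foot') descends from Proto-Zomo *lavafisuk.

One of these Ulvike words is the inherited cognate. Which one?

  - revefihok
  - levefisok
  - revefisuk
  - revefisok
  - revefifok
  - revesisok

Ulvike: *lavafisuk > ravafisuk > ravafisok > revefisok  (by unconditioned shift, vowel merger, vowel merger)

revefisok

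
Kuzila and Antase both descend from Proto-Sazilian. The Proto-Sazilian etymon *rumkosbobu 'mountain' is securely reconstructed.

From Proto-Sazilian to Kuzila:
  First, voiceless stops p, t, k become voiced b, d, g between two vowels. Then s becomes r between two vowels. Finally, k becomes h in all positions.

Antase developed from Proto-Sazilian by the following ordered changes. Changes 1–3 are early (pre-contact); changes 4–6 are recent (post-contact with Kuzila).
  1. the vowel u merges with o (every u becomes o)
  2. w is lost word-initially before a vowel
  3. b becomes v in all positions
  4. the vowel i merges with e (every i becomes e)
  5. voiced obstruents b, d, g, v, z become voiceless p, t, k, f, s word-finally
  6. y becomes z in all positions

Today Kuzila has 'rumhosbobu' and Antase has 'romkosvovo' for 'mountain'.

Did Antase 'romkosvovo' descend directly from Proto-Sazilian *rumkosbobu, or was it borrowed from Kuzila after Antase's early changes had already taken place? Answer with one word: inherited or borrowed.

inherited

If inherited, *rumkosbobu would pass through all of Antase's changes:
Antase: start from *rumkosbobu.
  rule 1 (vowel merger): rumkosbobu → romkosbobo
  rule 2: no change — romkosbobo
  rule 3 (unconditioned shift): romkosbobo → romkosvovo
  rule 4: no change — romkosvovo
  rule 5: no change — romkosvovo
  rule 6: no change — romkosvovo
  ⇒ Antase romkosvovo
If borrowed from Kuzila 'rumhosbobu' after the early changes, it would undergo only the recent ones:
  rule 4 (vowel merger): no change (rumhosbobu)
  rule 5 (final devoicing): no change (rumhosbobu)
  rule 6 (unconditioned shift): no change (rumhosbobu)
  ⇒ as a loan: rumhosbobu
Antase 'romkosvovo' matches the inherited outcome exactly, so it is an inherited cognate, not a loan.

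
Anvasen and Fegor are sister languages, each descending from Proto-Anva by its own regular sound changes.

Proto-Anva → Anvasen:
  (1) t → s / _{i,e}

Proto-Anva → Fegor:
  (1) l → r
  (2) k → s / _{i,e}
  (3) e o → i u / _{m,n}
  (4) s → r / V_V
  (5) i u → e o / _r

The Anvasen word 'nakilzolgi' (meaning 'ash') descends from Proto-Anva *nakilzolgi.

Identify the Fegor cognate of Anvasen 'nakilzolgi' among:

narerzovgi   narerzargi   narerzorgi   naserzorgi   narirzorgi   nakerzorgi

narerzorgi

Fegor: start from *nakilzolgi.
  rule 1 (unconditioned shift): nakilzolgi → nakirzorgi
  rule 2 (palatalisation): nakirzorgi → nasirzorgi
  rule 3: no change — nasirzorgi
  rule 4 (rhotacism): nasirzorgi → narirzorgi
  rule 5 (pre-rhotic lowering): narirzorgi → narerzorgi
  ⇒ Fegor narerzorgi
The other candidates each miss or misapply at least one Fegor change.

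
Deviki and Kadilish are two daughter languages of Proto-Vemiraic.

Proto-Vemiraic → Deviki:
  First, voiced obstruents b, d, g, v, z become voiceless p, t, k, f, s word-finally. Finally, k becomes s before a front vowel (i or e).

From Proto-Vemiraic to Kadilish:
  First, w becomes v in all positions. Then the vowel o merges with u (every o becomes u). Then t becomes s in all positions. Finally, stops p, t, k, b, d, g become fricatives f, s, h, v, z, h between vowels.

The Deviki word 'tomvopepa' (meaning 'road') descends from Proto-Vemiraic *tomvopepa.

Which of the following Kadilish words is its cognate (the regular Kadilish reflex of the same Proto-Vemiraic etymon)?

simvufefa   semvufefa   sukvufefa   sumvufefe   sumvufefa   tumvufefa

sumvufefa

Kadilish: start from *tomvopepa.
  rule 1: no change — tomvopepa
  rule 2 (vowel merger): tomvopepa → tumvupepa
  rule 3 (unconditioned shift): tumvupepa → sumvupepa
  rule 4 (intervocalic lenition): sumvupepa → sumvufefa
  ⇒ Kadilish sumvufefa
The other candidates each miss or misapply at least one Kadilish change.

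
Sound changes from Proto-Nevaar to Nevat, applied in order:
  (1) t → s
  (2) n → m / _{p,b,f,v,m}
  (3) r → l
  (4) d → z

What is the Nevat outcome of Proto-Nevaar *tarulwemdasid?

Nevat: start from *tarulwemdasid.
  rule 1 (unconditioned shift): tarulwemdasid → sarulwemdasid
  rule 2: no change — sarulwemdasid
  rule 3 (unconditioned shift): sarulwemdasid → salulwemdasid
  rule 4 (unconditioned shift): salulwemdasid → salulwemzasiz
  ⇒ Nevat salulwemzasiz

salulwemzasiz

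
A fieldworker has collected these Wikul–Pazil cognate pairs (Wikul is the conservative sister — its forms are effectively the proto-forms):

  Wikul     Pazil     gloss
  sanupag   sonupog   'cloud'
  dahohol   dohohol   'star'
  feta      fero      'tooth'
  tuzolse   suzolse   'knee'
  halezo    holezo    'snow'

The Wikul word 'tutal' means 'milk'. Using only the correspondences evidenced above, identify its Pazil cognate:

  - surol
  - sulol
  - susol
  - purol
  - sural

surol

tuzolse ~ suzolse — Wikul t corresponds to Pazil s word-initially before a back vowel.
feta ~ fero — Wikul t corresponds to Pazil r between vowels (before a back vowel).
sanupag ~ sonupog, dahohol ~ dohohol — Wikul a corresponds to Pazil o after a consonant, before a consonant other than r, m, n, p, b, f, v.
Applying these to Wikul 'tutal':
  tutal → sutal   (t→s word-initially before a back vowel)
  sutal → sural   (t→r between vowels (before a back vowel))
  sural → surol   (a→o after a consonant, before a consonant other than r, m, n, p, b, f, v)
So the Pazil cognate is 'surol'.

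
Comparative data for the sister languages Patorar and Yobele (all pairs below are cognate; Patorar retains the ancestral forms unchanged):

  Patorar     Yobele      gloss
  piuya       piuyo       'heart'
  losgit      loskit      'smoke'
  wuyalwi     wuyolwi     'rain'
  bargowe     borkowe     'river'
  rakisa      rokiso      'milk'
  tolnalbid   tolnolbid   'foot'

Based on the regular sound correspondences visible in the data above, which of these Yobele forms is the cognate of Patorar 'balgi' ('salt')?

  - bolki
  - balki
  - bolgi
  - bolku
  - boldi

bolki

wuyalwi ~ wuyolwi, rakisa ~ rokiso — Patorar a corresponds to Yobele o after a consonant, before a consonant other than r, m, n, p, b, f, v.
losgit ~ loskit — Patorar g corresponds to Yobele k after a consonant, before a front vowel.
Applying these to Patorar 'balgi':
  balgi → bolgi   (a→o after a consonant, before a consonant other than r, m, n, p, b, f, v)
  bolgi → bolki   (g→k after a consonant, before a front vowel)
So the Yobele cognate is 'bolki'.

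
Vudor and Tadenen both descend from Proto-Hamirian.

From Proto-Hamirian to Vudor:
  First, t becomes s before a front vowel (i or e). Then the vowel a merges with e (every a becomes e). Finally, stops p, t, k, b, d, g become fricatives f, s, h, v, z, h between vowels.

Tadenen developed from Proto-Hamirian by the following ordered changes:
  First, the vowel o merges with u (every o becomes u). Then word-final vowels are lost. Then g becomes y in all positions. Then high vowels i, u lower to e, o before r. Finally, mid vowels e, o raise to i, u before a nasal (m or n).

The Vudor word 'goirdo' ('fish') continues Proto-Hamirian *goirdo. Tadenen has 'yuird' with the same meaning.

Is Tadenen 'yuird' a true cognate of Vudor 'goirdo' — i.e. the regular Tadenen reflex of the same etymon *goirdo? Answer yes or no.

Derive the expected Tadenen reflex of *goirdo:
Tadenen: start from *goirdo.
  rule 1 (vowel merger): goirdo → guirdu
  rule 2 (apocope): guirdu → guird
  rule 3 (unconditioned shift): guird → yuird
  rule 4 (pre-rhotic lowering): yuird → yuerd
  rule 5: no change — yuerd
  ⇒ Tadenen yuerd
The regular Tadenen reflex would be 'yuerd', but the attested form is 'yuird'. The correspondence is irregular, so they are not cognates (the Tadenen form has a different source).

no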